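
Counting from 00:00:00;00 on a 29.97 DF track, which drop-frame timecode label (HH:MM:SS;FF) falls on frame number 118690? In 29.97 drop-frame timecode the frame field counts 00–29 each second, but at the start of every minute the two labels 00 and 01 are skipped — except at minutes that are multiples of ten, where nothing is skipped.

01:06:00;10

Each 10-minute DF block holds 10 × 60 × 30 − 9 × 2 = 17982 frames. 118690 ÷ 17982 → 6 full blocks, remainder 10798.
Within the partial block the first minute is 1800 frames and each further minute 1798, so 6 further minute boundaries passed. Total skipped labels = 18 × 6 + 2 × 6 = 120.
Non-drop label index = 118690 + 120 = 118810; at 30 labels/s that is 01:06:00:10, i.e. DF 01:06:00;10.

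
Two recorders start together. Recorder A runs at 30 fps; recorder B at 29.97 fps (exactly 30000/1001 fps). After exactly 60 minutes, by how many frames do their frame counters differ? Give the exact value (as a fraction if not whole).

108000/1001 frames

60 min = 3600 s.
A emits 30 × 3600 = 108000 frames; B emits 30000/1001 × 3600 = 108000000/1001.
Difference = 108000/1001 frames (≈ 107.8921); B is behind A.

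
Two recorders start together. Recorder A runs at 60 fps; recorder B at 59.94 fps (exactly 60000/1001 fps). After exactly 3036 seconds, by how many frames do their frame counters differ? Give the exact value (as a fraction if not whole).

16560/91 frames

A emits 60 × 3036 = 182160 frames; B emits 60000/1001 × 3036 = 16560000/91.
Difference = 16560/91 frames (≈ 181.9780); B is behind A.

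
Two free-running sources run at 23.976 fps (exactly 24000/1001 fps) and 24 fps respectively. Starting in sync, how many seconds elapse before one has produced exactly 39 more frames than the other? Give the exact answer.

The gap grows by |24 − 24000/1001| = 24/1001 frames per second.
Time for a 39-frame gap: 39 ÷ (24/1001) = 1626.625 s.

1626.625 seconds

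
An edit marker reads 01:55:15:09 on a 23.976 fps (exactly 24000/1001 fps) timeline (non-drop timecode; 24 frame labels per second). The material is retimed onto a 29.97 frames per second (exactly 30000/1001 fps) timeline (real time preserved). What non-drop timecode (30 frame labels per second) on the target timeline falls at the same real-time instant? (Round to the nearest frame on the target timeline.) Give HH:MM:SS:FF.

Source frame index: (1×3600 + 55×60 + 15) × 24 + 9 = 165969.
Real time: 165969 / (24000/1001) = 55378323/8000 s.
Target frame: (55378323/8000) × (30000/1001) = 829845/4 ≈ 207461.250 → 207461.
At 30 labels/s: frame 207461 → 01:55:15:11.

01:55:15:11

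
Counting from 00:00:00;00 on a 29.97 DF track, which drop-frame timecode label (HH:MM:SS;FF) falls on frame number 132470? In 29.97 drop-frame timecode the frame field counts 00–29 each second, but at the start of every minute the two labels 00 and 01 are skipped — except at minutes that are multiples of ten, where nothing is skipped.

Ten DF minutes hold 17982 frames, so frame 132470 lies in block 7 (frames 125874–143855) with 6596 frames into that block.
The block's first minute is 1800 frames and the rest 1798 each; 6596 frames reaches minute 3, so 7 × 18 + 3 × 2 = 132 labels have been skipped so far.
Adding those back, label number 132470 + 132 = 132602 at 30 labels/s is 4420 s + 2 f = 1 h 13 min 40 s frame 2, i.e. 01:13:40;02.

01:13:40;02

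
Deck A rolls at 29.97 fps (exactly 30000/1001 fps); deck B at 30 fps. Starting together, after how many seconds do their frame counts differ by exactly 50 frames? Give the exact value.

5005/3 seconds

The gap grows by |30 − 30000/1001| = 30/1001 frames per second.
Time for a 50-frame gap: 50 ÷ (30/1001) = 5005/3 s.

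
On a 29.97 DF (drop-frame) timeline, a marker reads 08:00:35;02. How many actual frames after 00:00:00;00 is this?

864188

As if non-drop at 30 labels/s: (8 × 3600 + 0 × 60 + 35) × 30 + 2 = 865052.
Minute boundaries passed: 480; those not divisible by 10: 480 − 48 = 432; dropped labels = 2 × 432 = 864.
Actual frame index = 865052 − 864 = 864188.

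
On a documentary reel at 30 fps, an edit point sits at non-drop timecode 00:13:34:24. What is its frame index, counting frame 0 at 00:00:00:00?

24444

Total seconds to the label: (0 × 3600 + 13 × 60 + 34) = 814.
Frame index = 814 × 30 + 24 = 24444.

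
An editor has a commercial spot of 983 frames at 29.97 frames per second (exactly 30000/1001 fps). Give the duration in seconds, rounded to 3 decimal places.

32.799 seconds

Running time = 983 × 1001/30000 = 983983/30000 s ≈ 32.799 s.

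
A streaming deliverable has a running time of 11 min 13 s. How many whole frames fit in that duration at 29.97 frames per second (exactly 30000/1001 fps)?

20169 frames

11 min 13 s = 673 s.
Frames = 673 × 30000/1001 = 20190000/1001 ≈ 20169.8302.
Complete frames: 20169.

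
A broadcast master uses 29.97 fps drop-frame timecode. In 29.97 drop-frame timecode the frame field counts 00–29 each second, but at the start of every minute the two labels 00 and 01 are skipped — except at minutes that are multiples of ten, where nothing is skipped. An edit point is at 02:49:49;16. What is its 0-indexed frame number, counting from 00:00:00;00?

As if non-drop at 30 labels/s: (2 × 3600 + 49 × 60 + 49) × 30 + 16 = 305686.
Minute boundaries passed: 169; those not divisible by 10: 169 − 16 = 153; dropped labels = 2 × 153 = 306.
Actual frame index = 305686 − 306 = 305380.

305380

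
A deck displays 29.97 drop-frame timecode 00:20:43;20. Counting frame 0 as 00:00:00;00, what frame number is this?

Complete 10-minute blocks: 2, each 17982 frames → 35964.
Remaining 0 whole minutes in the current block: 0 frames.
Within the current minute: 43 × 30 + 20 = 1310. Total = 35964 + 0 + 1310 = 37274.

37274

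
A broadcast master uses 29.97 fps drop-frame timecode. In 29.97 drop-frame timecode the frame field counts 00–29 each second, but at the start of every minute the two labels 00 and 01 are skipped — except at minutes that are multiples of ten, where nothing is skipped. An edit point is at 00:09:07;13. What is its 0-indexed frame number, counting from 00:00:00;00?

16405

Complete 10-minute blocks: 0, each 17982 frames → 0.
Remaining 9 whole minutes in the current block: 1800 + 8 × 1798 = 16184 frames.
Within the current minute: 7 × 30 + 13 − 2 = 221 (labels ;00/;01 skipped at this minute). Total = 0 + 16184 + 221 = 16405.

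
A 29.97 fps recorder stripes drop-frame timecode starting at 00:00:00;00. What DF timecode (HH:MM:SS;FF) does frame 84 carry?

Each 10-minute DF block holds 10 × 60 × 30 − 9 × 2 = 17982 frames. 84 ÷ 17982 → 0 full blocks, remainder 84.
Within the partial block the first minute is 1800 frames and each further minute 1798, so 0 further minute boundaries passed. Total skipped labels = 18 × 0 + 2 × 0 = 0.
Non-drop label index = 84 + 0 = 84; at 30 labels/s that is 00:00:02:24, i.e. DF 00:00:02;24.

00:00:02;24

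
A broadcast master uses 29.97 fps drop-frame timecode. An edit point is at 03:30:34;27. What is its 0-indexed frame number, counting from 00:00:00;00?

378669

As if non-drop at 30 labels/s: (3 × 3600 + 30 × 60 + 34) × 30 + 27 = 379047.
Minute boundaries passed: 210; those not divisible by 10: 210 − 21 = 189; dropped labels = 2 × 189 = 378.
Actual frame index = 379047 − 378 = 378669.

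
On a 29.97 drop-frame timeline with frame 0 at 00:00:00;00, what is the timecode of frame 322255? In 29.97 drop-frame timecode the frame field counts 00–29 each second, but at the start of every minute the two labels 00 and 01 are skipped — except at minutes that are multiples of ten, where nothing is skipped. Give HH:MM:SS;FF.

Each 10-minute DF block holds 10 × 60 × 30 − 9 × 2 = 17982 frames. 322255 ÷ 17982 → 17 full blocks, remainder 16561.
Within the partial block the first minute is 1800 frames and each further minute 1798, so 9 further minute boundaries passed. Total skipped labels = 18 × 17 + 2 × 9 = 324.
Non-drop label index = 322255 + 324 = 322579; at 30 labels/s that is 02:59:12:19, i.e. DF 02:59:12;19.

02:59:12;19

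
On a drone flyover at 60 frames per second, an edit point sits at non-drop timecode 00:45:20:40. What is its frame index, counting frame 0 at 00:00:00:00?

Total seconds to the label: (0 × 3600 + 45 × 60 + 20) = 2720.
Frame index = 2720 × 60 + 40 = 163240.

163240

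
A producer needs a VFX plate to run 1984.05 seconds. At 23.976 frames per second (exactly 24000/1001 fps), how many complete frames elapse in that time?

47569 frames

Frames = 1984.05 × 24000/1001 = 47617200/1001 ≈ 47569.6304.
Complete frames: 47569.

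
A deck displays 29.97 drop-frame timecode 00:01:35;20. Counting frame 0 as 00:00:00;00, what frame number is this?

As if non-drop at 30 labels/s: (0 × 3600 + 1 × 60 + 35) × 30 + 20 = 2870.
Minute boundaries passed: 1; those not divisible by 10: 1 − 0 = 1; dropped labels = 2 × 1 = 2.
Actual frame index = 2870 − 2 = 2868.

2868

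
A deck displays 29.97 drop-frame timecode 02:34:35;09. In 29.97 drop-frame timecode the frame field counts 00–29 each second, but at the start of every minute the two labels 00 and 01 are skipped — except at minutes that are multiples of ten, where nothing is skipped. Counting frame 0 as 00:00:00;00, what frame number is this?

Complete 10-minute blocks: 15, each 17982 frames → 269730.
Remaining 4 whole minutes in the current block: 1800 + 3 × 1798 = 7194 frames.
Within the current minute: 35 × 30 + 9 − 2 = 1057 (labels ;00/;01 skipped at this minute). Total = 269730 + 7194 + 1057 = 277981.

277981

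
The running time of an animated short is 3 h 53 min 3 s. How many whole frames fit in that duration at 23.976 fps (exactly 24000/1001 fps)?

335256 frames

3 h 53 min 3 s = 13983 s.
Frames = 13983 × 24000/1001 = 335592000/1001 ≈ 335256.7433.
Complete frames: 335256.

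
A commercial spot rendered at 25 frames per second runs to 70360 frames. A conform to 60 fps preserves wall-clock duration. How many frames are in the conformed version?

168864 frames

Target frames = source frames × (target rate / source rate) = 70360 × (60)/(25) = 70360 × 12/5 = 168864.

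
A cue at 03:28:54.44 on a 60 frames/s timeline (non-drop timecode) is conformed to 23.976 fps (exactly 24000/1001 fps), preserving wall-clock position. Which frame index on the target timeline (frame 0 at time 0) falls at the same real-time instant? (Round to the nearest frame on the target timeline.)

frame 300533

Source frame index: (3×3600 + 28×60 + 54) × 60 + 44 = 752084.
Real time: 752084 / (60) = 188021/15 s.
Target frame: (188021/15) × (24000/1001) = 300833600/1001 ≈ 300533.067 → 300533.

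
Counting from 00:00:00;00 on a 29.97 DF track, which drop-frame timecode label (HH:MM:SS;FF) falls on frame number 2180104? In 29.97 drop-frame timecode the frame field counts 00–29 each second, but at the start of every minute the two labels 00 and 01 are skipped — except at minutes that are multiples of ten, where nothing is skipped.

Each 10-minute DF block holds 10 × 60 × 30 − 9 × 2 = 17982 frames. 2180104 ÷ 17982 → 121 full blocks, remainder 4282.
Within the partial block the first minute is 1800 frames and each further minute 1798, so 2 further minute boundaries passed. Total skipped labels = 18 × 121 + 2 × 2 = 2182.
Non-drop label index = 2180104 + 2182 = 2182286; at 30 labels/s that is 20:12:22:26, i.e. DF 20:12:22;26.

20:12:22;26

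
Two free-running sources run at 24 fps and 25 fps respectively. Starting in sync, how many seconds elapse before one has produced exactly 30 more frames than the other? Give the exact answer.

30 seconds

The gap grows by |25 − 24| = 1 frame per second.
Time for a 30-frame gap: 30 ÷ (1) = 30 s.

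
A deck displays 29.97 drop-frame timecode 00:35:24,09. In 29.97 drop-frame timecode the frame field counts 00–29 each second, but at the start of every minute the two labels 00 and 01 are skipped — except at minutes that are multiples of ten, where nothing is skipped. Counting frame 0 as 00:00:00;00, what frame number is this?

Complete 10-minute blocks: 3, each 17982 frames → 53946.
Remaining 5 whole minutes in the current block: 1800 + 4 × 1798 = 8992 frames.
Within the current minute: 24 × 30 + 9 − 2 = 727 (labels ;00/;01 skipped at this minute). Total = 53946 + 8992 + 727 = 63665.

63665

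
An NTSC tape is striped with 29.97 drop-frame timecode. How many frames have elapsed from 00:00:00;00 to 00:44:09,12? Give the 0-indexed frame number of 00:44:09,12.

79402

As if non-drop at 30 labels/s: (0 × 3600 + 44 × 60 + 9) × 30 + 12 = 79482.
Minute boundaries passed: 44; those not divisible by 10: 44 − 4 = 40; dropped labels = 2 × 40 = 80.
Actual frame index = 79482 − 80 = 79402.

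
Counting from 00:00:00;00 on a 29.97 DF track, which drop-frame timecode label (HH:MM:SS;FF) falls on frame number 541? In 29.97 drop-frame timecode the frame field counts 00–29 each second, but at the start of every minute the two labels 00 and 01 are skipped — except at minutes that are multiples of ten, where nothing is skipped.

00:00:18;01

Ten DF minutes hold 17982 frames, so frame 541 lies in block 0 (frames 0–17981) with 541 frames into that block.
The block's first minute is 1800 frames and the rest 1798 each; 541 frames reaches minute 0, so 0 × 18 + 0 × 2 = 0 labels have been skipped so far.
Adding those back, label number 541 + 0 = 541 at 30 labels/s is 18 s + 1 f = 0 h 0 min 18 s frame 1, i.e. 00:00:18;01.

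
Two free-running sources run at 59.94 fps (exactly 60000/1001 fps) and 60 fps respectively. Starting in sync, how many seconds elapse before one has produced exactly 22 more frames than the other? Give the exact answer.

The gap grows by |60 − 60000/1001| = 60/1001 frames per second.
Time for a 22-frame gap: 22 ÷ (60/1001) = 11011/30 s.

11011/30 seconds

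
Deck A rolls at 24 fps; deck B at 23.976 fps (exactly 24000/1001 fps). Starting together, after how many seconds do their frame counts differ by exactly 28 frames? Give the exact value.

The gap grows by |24000/1001 − 24| = 24/1001 frames per second.
Time for a 28-frame gap: 28 ÷ (24/1001) = 7007/6 s.

7007/6 seconds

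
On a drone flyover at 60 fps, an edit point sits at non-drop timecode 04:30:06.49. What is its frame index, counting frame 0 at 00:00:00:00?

Total seconds to the label: (4 × 3600 + 30 × 60 + 6) = 16206.
Frame index = 16206 × 60 + 49 = 972409.

frame 972409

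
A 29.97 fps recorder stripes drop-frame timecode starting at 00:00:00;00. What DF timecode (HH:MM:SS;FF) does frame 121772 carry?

Each 10-minute DF block holds 10 × 60 × 30 − 9 × 2 = 17982 frames. 121772 ÷ 17982 → 6 full blocks, remainder 13880.
Within the partial block the first minute is 1800 frames and each further minute 1798, so 7 further minute boundaries passed. Total skipped labels = 18 × 6 + 2 × 7 = 122.
Non-drop label index = 121772 + 122 = 121894; at 30 labels/s that is 01:07:43:04, i.e. DF 01:07:43;04.

01:07:43;04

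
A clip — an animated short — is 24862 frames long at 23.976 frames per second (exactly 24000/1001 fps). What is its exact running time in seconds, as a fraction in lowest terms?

12443431/12000 seconds

Running time = 24862 ÷ (24000/1001) = 24862 × 1001/24000 = 12443431/12000 s.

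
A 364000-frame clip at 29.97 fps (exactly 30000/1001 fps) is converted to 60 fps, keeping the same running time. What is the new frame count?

728728 frames

Target frames = source frames × (target rate / source rate) = 364000 × (60)/(30000/1001) = 364000 × 1001/500 = 728728.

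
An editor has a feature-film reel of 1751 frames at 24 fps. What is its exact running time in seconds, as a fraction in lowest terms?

Running time = 1751 ÷ (24) = 1751 × 1/24 = 1751/24 s.

1751/24 seconds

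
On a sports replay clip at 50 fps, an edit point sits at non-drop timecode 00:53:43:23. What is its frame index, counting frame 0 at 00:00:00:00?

Total seconds to the label: (0 × 3600 + 53 × 60 + 43) = 3223.
Frame index = 3223 × 50 + 23 = 161173.

frame 161173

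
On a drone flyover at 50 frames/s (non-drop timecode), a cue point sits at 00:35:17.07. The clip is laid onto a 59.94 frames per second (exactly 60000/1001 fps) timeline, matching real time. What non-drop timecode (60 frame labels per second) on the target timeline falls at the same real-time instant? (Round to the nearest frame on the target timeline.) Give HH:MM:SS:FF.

Source frame index: (0×3600 + 35×60 + 17) × 50 + 7 = 105857.
Real time: 105857 / (50) = 105857/50 s.
Target frame: (105857/50) × (60000/1001) = 127028400/1001 ≈ 126901.499 → 126901.
At 60 labels/s: frame 126901 → 00:35:15:01.

00:35:15:01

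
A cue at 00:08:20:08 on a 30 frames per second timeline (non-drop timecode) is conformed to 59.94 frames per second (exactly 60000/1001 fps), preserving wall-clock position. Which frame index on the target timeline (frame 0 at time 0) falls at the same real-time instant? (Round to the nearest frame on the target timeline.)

Source frame index: (0×3600 + 8×60 + 20) × 30 + 8 = 15008.
Real time: 15008 / (30) = 7504/15 s.
Target frame: (7504/15) × (60000/1001) = 4288000/143 ≈ 29986.014 → 29986.

frame 29986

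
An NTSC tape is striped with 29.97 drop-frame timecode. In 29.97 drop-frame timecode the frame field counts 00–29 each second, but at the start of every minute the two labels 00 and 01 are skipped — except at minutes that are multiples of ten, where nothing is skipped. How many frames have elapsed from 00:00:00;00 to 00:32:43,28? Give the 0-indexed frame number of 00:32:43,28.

58860

As if non-drop at 30 labels/s: (0 × 3600 + 32 × 60 + 43) × 30 + 28 = 58918.
Minute boundaries passed: 32; those not divisible by 10: 32 − 3 = 29; dropped labels = 2 × 29 = 58.
Actual frame index = 58918 − 58 = 58860.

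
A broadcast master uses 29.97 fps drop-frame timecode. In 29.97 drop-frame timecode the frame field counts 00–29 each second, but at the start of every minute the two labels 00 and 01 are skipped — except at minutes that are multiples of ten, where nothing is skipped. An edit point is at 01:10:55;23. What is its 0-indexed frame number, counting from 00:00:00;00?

127547

As if non-drop at 30 labels/s: (1 × 3600 + 10 × 60 + 55) × 30 + 23 = 127673.
Minute boundaries passed: 70; those not divisible by 10: 70 − 7 = 63; dropped labels = 2 × 63 = 126.
Actual frame index = 127673 − 126 = 127547.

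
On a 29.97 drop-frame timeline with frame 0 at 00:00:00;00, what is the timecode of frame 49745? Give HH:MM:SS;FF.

00:27:39;25

Each 10-minute DF block holds 10 × 60 × 30 − 9 × 2 = 17982 frames. 49745 ÷ 17982 → 2 full blocks, remainder 13781.
Within the partial block the first minute is 1800 frames and each further minute 1798, so 7 further minute boundaries passed. Total skipped labels = 18 × 2 + 2 × 7 = 50.
Non-drop label index = 49745 + 50 = 49795; at 30 labels/s that is 00:27:39:25, i.e. DF 00:27:39;25.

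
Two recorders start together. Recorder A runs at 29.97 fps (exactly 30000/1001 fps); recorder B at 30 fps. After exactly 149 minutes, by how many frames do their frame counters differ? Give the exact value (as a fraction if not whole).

268200/1001 frames

149 min = 8940 s.
A emits 30000/1001 × 8940 = 268200000/1001 frames; B emits 30 × 8940 = 268200.
Difference = 268200/1001 frames (≈ 267.9321); B is ahead of A.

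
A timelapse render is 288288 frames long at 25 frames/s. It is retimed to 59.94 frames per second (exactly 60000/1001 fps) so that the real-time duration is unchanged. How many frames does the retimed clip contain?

Target frames = source frames × (target rate / source rate) = 288288 × (60000/1001)/(25) = 288288 × 2400/1001 = 691200.

691200 frames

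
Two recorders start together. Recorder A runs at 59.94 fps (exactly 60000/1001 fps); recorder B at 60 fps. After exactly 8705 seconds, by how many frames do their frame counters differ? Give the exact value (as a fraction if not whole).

522300/1001 frames

A emits 60000/1001 × 8705 = 522300000/1001 frames; B emits 60 × 8705 = 522300.
Difference = 522300/1001 frames (≈ 521.7782); B is ahead of A.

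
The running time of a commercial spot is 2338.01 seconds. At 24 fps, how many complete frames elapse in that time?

56112 frames

Frames = 2338.01 × 24 = 1402806/25 ≈ 56112.2400.
Complete frames: 56112.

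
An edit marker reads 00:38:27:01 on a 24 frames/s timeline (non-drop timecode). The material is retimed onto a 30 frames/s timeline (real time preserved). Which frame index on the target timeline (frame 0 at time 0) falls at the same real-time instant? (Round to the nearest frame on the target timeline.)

frame 69211

Source frame index: (0×3600 + 38×60 + 27) × 24 + 1 = 55369.
Real time: 55369 / (24) = 55369/24 s.
Target frame: (55369/24) × (30) = 276845/4 ≈ 69211.250 → 69211.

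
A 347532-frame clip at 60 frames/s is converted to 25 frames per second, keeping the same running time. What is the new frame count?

Target frames = source frames × (target rate / source rate) = 347532 × (25)/(60) = 347532 × 5/12 = 144805.

144805 frames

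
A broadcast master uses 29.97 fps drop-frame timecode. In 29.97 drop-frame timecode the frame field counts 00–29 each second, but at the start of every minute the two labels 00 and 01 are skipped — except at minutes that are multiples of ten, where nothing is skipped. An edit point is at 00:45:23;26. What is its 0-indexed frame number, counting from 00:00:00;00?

81634

As if non-drop at 30 labels/s: (0 × 3600 + 45 × 60 + 23) × 30 + 26 = 81716.
Minute boundaries passed: 45; those not divisible by 10: 45 − 4 = 41; dropped labels = 2 × 41 = 82.
Actual frame index = 81716 − 82 = 81634.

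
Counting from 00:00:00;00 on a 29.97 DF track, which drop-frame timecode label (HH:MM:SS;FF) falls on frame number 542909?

05:01:55;01

Each 10-minute DF block holds 10 × 60 × 30 − 9 × 2 = 17982 frames. 542909 ÷ 17982 → 30 full blocks, remainder 3449.
Within the partial block the first minute is 1800 frames and each further minute 1798, so 1 further minute boundary passed. Total skipped labels = 18 × 30 + 2 × 1 = 542.
Non-drop label index = 542909 + 542 = 543451; at 30 labels/s that is 05:01:55:01, i.e. DF 05:01:55;01.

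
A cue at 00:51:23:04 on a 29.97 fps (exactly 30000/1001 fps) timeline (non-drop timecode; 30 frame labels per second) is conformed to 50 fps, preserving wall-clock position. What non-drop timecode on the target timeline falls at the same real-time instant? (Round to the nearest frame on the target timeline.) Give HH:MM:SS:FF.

00:51:26:11

Source frame index: (0×3600 + 51×60 + 23) × 30 + 4 = 92494.
Real time: 92494 / (30000/1001) = 46293247/15000 s.
Target frame: (46293247/15000) × (50) = 46293247/300 ≈ 154310.823 → 154311.
At 50 labels/s: frame 154311 → 00:51:26:11.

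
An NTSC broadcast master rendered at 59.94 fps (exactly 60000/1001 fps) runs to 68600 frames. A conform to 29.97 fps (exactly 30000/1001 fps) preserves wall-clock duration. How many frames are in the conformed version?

34300 frames

Target frames = source frames × (target rate / source rate) = 68600 × (30000/1001)/(60000/1001) = 68600 × 1/2 = 34300.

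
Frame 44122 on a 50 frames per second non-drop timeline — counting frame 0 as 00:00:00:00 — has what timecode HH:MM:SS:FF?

44122 ÷ 50 = 882 full seconds, remainder 22 frames.
882 s = 0 h 14 min 42 s.
Timecode: 00:14:42:22.

00:14:42:22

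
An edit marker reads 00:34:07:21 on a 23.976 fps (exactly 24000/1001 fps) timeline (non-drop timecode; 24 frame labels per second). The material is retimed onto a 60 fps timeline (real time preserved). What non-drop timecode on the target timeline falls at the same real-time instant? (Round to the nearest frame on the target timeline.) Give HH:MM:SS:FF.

00:34:09:55

Source frame index: (0×3600 + 34×60 + 7) × 24 + 21 = 49149.
Real time: 49149 / (24000/1001) = 16399383/8000 s.
Target frame: (16399383/8000) × (60) = 49198149/400 ≈ 122995.372 → 122995.
At 60 labels/s: frame 122995 → 00:34:09:55.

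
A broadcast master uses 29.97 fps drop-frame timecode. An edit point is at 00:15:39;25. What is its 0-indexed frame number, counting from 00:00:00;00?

28167

As if non-drop at 30 labels/s: (0 × 3600 + 15 × 60 + 39) × 30 + 25 = 28195.
Minute boundaries passed: 15; those not divisible by 10: 15 − 1 = 14; dropped labels = 2 × 14 = 28.
Actual frame index = 28195 − 28 = 28167.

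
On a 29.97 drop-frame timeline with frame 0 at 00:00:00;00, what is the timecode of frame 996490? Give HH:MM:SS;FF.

Ten DF minutes hold 17982 frames, so frame 996490 lies in block 55 (frames 989010–1006991) with 7480 frames into that block.
The block's first minute is 1800 frames and the rest 1798 each; 7480 frames reaches minute 4, so 55 × 18 + 4 × 2 = 998 labels have been skipped so far.
Adding those back, label number 996490 + 998 = 997488 at 30 labels/s is 33249 s + 18 f = 9 h 14 min 9 s frame 18, i.e. 09:14:09;18.

09:14:09;18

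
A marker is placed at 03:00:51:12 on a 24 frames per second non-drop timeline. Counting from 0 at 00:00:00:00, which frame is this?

frame 260436

Total seconds to the label: (3 × 3600 + 0 × 60 + 51) = 10851.
Frame index = 10851 × 24 + 12 = 260436.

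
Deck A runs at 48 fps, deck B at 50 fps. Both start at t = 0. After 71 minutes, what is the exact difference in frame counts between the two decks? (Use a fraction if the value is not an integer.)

8520 frames

71 min = 4260 s.
A emits 48 × 4260 = 204480 frames; B emits 50 × 4260 = 213000.
Difference = 8520 frames; B is ahead of A.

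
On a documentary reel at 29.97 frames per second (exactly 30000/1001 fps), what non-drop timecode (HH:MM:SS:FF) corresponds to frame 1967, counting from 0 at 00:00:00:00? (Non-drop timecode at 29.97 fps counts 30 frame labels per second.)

1967 ÷ 30 = 65 full seconds, remainder 17 frames.
65 s = 0 h 1 min 5 s.
Timecode: 00:01:05:17.

00:01:05:17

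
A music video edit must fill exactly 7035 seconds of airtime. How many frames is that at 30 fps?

211050 frames

Frames = 7035 × 30 = 211050.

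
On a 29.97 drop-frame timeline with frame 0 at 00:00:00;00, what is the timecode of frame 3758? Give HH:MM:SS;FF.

00:02:05;12

Ten DF minutes hold 17982 frames, so frame 3758 lies in block 0 (frames 0–17981) with 3758 frames into that block.
The block's first minute is 1800 frames and the rest 1798 each; 3758 frames reaches minute 2, so 0 × 18 + 2 × 2 = 4 labels have been skipped so far.
Adding those back, label number 3758 + 4 = 3762 at 30 labels/s is 125 s + 12 f = 0 h 2 min 5 s frame 12, i.e. 00:02:05;12.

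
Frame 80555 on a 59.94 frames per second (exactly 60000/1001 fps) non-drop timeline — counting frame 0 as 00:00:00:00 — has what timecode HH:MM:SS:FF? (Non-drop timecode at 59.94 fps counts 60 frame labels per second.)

00:22:22:35

80555 ÷ 60 = 1342 full seconds, remainder 35 frames.
1342 s = 0 h 22 min 22 s.
Timecode: 00:22:22:35.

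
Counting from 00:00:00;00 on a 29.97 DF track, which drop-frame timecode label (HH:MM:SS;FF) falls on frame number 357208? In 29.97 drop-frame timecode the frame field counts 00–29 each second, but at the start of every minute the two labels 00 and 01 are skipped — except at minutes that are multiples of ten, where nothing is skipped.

03:18:38;26

Each 10-minute DF block holds 10 × 60 × 30 − 9 × 2 = 17982 frames. 357208 ÷ 17982 → 19 full blocks, remainder 15550.
Within the partial block the first minute is 1800 frames and each further minute 1798, so 8 further minute boundaries passed. Total skipped labels = 18 × 19 + 2 × 8 = 358.
Non-drop label index = 357208 + 358 = 357566; at 30 labels/s that is 03:18:38:26, i.e. DF 03:18:38;26.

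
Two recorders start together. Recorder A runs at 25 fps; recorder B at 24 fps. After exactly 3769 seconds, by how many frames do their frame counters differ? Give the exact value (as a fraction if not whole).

3769 frames

A emits 25 × 3769 = 94225 frames; B emits 24 × 3769 = 90456.
Difference = 3769 frames; B is behind A.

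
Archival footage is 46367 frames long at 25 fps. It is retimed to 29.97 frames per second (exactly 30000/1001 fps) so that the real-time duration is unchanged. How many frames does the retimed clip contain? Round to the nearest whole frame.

55585 frames

Frames at target rate = 46367 × (30000/1001) / (25) = 55640400/1001 ≈ 55584.815.
Nearest whole frame: 55585.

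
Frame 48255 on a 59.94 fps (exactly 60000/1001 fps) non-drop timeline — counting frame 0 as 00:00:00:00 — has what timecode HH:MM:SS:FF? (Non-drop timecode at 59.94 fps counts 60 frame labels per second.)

48255 ÷ 60 = 804 full seconds, remainder 15 frames.
804 s = 0 h 13 min 24 s.
Timecode: 00:13:24:15.

00:13:24:15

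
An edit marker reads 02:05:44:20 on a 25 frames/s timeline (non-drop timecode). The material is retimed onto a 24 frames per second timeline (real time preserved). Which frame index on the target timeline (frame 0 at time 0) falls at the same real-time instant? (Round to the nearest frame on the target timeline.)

Source frame index: (2×3600 + 5×60 + 44) × 25 + 20 = 188620.
Real time: 188620 / (25) = 37724/5 s.
Target frame: (37724/5) × (24) = 905376/5 ≈ 181075.200 → 181075.

frame 181075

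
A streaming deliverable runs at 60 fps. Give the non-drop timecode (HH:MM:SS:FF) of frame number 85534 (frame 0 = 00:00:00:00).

85534 ÷ 60 = 1425 full seconds, remainder 34 frames.
1425 s = 0 h 23 min 45 s.
Timecode: 00:23:45:34.

00:23:45:34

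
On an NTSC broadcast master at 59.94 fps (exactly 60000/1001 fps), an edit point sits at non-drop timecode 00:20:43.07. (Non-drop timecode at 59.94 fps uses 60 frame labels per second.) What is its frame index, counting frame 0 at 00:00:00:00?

Total seconds to the label: (0 × 3600 + 20 × 60 + 43) = 1243.
Frame index = 1243 × 60 + 7 = 74587.

frame 74587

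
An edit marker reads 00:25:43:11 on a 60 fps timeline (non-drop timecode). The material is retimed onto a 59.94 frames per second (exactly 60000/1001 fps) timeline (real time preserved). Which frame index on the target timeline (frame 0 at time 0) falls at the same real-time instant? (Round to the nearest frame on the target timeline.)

Source frame index: (0×3600 + 25×60 + 43) × 60 + 11 = 92591.
Real time: 92591 / (60) = 92591/60 s.
Target frame: (92591/60) × (60000/1001) = 92591000/1001 ≈ 92498.501 → 92499.

frame 92499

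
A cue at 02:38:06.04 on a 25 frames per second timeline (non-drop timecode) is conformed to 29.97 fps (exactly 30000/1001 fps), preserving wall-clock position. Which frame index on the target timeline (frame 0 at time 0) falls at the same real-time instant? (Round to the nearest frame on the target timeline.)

frame 284300

Source frame index: (2×3600 + 38×60 + 6) × 25 + 4 = 237154.
Real time: 237154 / (25) = 237154/25 s.
Target frame: (237154/25) × (30000/1001) = 284584800/1001 ≈ 284300.500 → 284300.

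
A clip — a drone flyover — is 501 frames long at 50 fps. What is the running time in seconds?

Running time = 501 / (50) = 10.02 s.

10.02 seconds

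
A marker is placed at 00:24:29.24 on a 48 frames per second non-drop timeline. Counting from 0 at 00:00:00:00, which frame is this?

frame 70536

Total seconds to the label: (0 × 3600 + 24 × 60 + 29) = 1469.
Frame index = 1469 × 48 + 24 = 70536.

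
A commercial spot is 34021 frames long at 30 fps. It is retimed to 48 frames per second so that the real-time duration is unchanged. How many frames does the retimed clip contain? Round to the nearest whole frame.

Frames at target rate = 34021 × (48) / (30) = 272168/5 ≈ 54433.600.
Nearest whole frame: 54434.

54434 frames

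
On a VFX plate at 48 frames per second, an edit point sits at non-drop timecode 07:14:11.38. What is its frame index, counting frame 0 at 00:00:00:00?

Total seconds to the label: (7 × 3600 + 14 × 60 + 11) = 26051.
Frame index = 26051 × 48 + 38 = 1250486.

frame 1250486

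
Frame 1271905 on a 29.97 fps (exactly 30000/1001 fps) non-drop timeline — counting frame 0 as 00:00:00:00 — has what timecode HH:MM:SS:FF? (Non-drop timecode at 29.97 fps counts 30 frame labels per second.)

11:46:36:25

1271905 ÷ 30 = 42396 full seconds, remainder 25 frames.
42396 s = 11 h 46 min 36 s.
Timecode: 11:46:36:25.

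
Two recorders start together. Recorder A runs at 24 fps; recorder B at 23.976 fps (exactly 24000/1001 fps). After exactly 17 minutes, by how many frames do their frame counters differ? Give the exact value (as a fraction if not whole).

17 min = 1020 s.
A emits 24 × 1020 = 24480 frames; B emits 24000/1001 × 1020 = 24480000/1001.
Difference = 24480/1001 frames (≈ 24.4555); B is behind A.

24480/1001 frames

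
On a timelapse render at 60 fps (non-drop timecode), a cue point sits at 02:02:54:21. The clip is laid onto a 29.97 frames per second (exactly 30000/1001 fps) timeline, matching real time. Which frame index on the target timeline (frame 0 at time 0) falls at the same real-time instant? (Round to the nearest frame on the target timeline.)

Source frame index: (2×3600 + 2×60 + 54) × 60 + 21 = 442461.
Real time: 442461 / (60) = 147487/20 s.
Target frame: (147487/20) × (30000/1001) = 221230500/1001 ≈ 221009.491 → 221009.

frame 221009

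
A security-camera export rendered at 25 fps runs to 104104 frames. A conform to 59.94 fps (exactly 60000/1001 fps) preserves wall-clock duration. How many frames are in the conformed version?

249600 frames

Target frames = source frames × (target rate / source rate) = 104104 × (60000/1001)/(25) = 104104 × 2400/1001 = 249600.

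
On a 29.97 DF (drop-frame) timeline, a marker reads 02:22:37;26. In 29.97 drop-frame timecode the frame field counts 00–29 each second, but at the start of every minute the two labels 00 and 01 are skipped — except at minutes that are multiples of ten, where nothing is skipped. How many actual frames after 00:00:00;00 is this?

256480

As if non-drop at 30 labels/s: (2 × 3600 + 22 × 60 + 37) × 30 + 26 = 256736.
Minute boundaries passed: 142; those not divisible by 10: 142 − 14 = 128; dropped labels = 2 × 128 = 256.
Actual frame index = 256736 − 256 = 256480.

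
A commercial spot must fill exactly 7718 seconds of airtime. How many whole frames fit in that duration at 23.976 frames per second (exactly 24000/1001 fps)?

Frames = 7718 × 24000/1001 = 185232000/1001 ≈ 185046.9530.
Complete frames: 185046.

185046 frames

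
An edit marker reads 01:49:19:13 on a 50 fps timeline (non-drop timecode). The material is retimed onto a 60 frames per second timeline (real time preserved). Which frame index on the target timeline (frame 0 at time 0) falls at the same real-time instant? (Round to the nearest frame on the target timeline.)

Source frame index: (1×3600 + 49×60 + 19) × 50 + 13 = 327963.
Real time: 327963 / (50) = 327963/50 s.
Target frame: (327963/50) × (60) = 1967778/5 ≈ 393555.600 → 393556.

frame 393556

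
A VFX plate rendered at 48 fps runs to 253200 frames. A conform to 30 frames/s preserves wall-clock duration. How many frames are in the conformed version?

158250 frames

Target frames = source frames × (target rate / source rate) = 253200 × (30)/(48) = 253200 × 5/8 = 158250.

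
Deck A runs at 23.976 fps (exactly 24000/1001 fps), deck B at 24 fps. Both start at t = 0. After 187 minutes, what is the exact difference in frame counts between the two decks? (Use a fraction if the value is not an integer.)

24480/91 frames

187 min = 11220 s.
A emits 24000/1001 × 11220 = 24480000/91 frames; B emits 24 × 11220 = 269280.
Difference = 24480/91 frames (≈ 269.0110); B is ahead of A.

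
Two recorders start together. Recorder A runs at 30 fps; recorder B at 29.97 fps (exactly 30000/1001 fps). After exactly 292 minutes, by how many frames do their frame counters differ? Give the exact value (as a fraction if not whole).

292 min = 17520 s.
A emits 30 × 17520 = 525600 frames; B emits 30000/1001 × 17520 = 525600000/1001.
Difference = 525600/1001 frames (≈ 525.0749); B is behind A.

525600/1001 frames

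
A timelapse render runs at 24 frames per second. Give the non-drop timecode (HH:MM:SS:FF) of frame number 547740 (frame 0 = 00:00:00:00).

06:20:22:12

547740 ÷ 24 = 22822 full seconds, remainder 12 frames.
22822 s = 6 h 20 min 22 s.
Timecode: 06:20:22:12.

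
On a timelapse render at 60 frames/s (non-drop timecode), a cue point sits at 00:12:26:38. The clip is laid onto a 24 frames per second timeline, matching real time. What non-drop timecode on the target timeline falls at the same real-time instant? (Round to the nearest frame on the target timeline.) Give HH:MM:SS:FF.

00:12:26:15

Source frame index: (0×3600 + 12×60 + 26) × 60 + 38 = 44798.
Real time: 44798 / (60) = 22399/30 s.
Target frame: (22399/30) × (24) = 89596/5 ≈ 17919.200 → 17919.
At 24 labels/s: frame 17919 → 00:12:26:15.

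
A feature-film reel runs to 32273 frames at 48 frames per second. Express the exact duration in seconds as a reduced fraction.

Running time = 32273 ÷ (48) = 32273 × 1/48 = 32273/48 s.

32273/48 seconds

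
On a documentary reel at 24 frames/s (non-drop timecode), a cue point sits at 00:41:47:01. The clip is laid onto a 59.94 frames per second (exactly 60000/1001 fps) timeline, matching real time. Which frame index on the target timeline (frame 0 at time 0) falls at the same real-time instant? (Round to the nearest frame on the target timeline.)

frame 150272

Source frame index: (0×3600 + 41×60 + 47) × 24 + 1 = 60169.
Real time: 60169 / (24) = 60169/24 s.
Target frame: (60169/24) × (60000/1001) = 150422500/1001 ≈ 150272.228 → 150272.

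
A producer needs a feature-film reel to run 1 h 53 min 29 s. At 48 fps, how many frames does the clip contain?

1 h 53 min 29 s = 6809 s.
Frames = 6809 × 48 = 326832.

326832 frames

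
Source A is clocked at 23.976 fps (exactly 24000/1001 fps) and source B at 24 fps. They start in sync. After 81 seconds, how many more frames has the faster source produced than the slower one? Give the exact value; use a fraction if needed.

1944/1001 frames

A emits 24000/1001 × 81 = 1944000/1001 frames; B emits 24 × 81 = 1944.
Difference = 1944/1001 frames (≈ 1.9421); B is ahead of A.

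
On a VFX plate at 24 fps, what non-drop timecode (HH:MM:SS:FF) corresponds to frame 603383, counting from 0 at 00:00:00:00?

603383 ÷ 24 = 25140 full seconds, remainder 23 frames.
25140 s = 6 h 59 min 0 s.
Timecode: 06:59:00:23.

06:59:00:23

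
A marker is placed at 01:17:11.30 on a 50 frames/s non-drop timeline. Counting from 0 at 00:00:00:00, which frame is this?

Total seconds to the label: (1 × 3600 + 17 × 60 + 11) = 4631.
Frame index = 4631 × 50 + 30 = 231580.

231580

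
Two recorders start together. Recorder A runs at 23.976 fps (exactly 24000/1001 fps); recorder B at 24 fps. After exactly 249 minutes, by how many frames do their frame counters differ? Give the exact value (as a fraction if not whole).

358560/1001 frames

249 min = 14940 s.
A emits 24000/1001 × 14940 = 358560000/1001 frames; B emits 24 × 14940 = 358560.
Difference = 358560/1001 frames (≈ 358.2018); B is ahead of A.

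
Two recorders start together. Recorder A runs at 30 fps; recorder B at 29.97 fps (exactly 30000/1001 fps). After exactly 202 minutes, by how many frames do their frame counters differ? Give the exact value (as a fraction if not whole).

363600/1001 frames

202 min = 12120 s.
A emits 30 × 12120 = 363600 frames; B emits 30000/1001 × 12120 = 363600000/1001.
Difference = 363600/1001 frames (≈ 363.2368); B is behind A.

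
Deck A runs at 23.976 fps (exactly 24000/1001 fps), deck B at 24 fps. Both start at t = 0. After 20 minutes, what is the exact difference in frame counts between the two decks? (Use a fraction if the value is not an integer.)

20 min = 1200 s.
A emits 24000/1001 × 1200 = 28800000/1001 frames; B emits 24 × 1200 = 28800.
Difference = 28800/1001 frames (≈ 28.7712); B is ahead of A.

28800/1001 frames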